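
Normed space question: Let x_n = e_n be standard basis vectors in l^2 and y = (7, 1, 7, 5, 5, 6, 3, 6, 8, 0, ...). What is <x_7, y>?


x_7 = e_7 is the standard basis vector with 1 in position 7.
<x_7, y> = y_7 = 3
As n -> infinity, <x_n, y> -> 0, confirming weak convergence of (x_n) to 0.

3


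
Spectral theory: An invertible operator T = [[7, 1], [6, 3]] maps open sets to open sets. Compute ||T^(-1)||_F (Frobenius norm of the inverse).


det(T) = 7*3 - 1*6 = 15
T^(-1) = (1/15) * [[3, -1], [-6, 7]] = [[0.2000, -0.0667], [-0.4000, 0.4667]]
||T^(-1)||_F^2 = 0.2000^2 + (-0.0667)^2 + (-0.4000)^2 + 0.4667^2 = 0.4222
||T^(-1)||_F = sqrt(0.4222) = 0.6498

0.6498


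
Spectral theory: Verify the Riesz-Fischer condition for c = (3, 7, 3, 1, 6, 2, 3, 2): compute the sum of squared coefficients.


sum |c_n|^2 = 3^2 + 7^2 + 3^2 + 1^2 + 6^2 + 2^2 + 3^2 + 2^2
= 9 + 49 + 9 + 1 + 36 + 4 + 9 + 4
= 121

121


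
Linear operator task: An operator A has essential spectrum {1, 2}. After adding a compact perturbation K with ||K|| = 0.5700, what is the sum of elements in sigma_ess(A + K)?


By Weyl's theorem, the essential spectrum is invariant under compact perturbations.
sigma_ess(A + K) = sigma_ess(A) = {1, 2}
Sum = 1 + 2 = 3

3


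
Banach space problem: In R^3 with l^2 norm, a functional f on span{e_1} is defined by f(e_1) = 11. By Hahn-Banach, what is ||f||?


The norm of f is given by ||f|| = sup_{||x||=1} |f(x)|.
On span{e_1}, ||e_1|| = 1, so ||f|| = |f(e_1)| / ||e_1||
= |11| / 1 = 11.0000

11.0000


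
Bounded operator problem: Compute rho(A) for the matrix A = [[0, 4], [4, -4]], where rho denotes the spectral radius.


For a 2x2 matrix, eigenvalues satisfy lambda^2 - (trace)*lambda + det = 0
trace = 0 + -4 = -4
det = 0*-4 - 4*4 = -16
discriminant = (-4)^2 - 4*(-16) = 80
spectral radius = max |eigenvalue| = 6.4721

6.4721


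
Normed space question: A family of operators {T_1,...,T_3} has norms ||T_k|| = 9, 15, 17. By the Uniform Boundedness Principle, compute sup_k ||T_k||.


By the Uniform Boundedness Principle, the supremum of norms is finite.
sup_k ||T_k|| = max(9, 15, 17) = 17

17


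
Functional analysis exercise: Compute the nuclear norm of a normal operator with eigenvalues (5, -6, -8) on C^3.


For a normal operator, singular values equal |eigenvalues|.
Trace norm = sum |lambda_i| = 5 + 6 + 8
= 19

19


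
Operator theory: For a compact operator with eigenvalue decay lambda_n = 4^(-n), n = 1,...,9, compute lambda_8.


The eigenvalue formula gives lambda_8 = 1/4^8
= 1/65536
= 1.5259e-05

1.5259e-05


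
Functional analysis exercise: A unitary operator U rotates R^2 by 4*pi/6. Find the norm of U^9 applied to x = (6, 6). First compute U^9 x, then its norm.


U is a rotation by theta = 4*pi/6
U^9 = rotation by 9*theta = 36*pi/6 = 0*pi/6 (mod 2*pi)
cos(0*pi/6) = 1.0000, sin(0*pi/6) = 0.0000
U^9 x = (1.0000 * 6 - 0.0000 * 6, 0.0000 * 6 + 1.0000 * 6)
= (6.0000, 6.0000)
||U^9 x|| = sqrt(6.0000^2 + 6.0000^2) = sqrt(72.0000) = 8.4853

8.4853


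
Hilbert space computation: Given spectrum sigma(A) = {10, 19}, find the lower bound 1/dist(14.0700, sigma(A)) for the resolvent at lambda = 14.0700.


dist(14.0700, {10, 19}) = min(|14.0700 - 10|, |14.0700 - 19|)
= min(4.0700, 4.9300) = 4.0700
Resolvent bound = 1/4.0700 = 0.2457

0.2457


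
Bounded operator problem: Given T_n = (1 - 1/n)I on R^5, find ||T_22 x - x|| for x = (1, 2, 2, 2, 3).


T_22 x - x = (1 - 1/22)x - x = -x/22
||x|| = sqrt(22) = 4.6904
||T_22 x - x|| = ||x||/22 = 4.6904/22 = 0.2132

0.2132


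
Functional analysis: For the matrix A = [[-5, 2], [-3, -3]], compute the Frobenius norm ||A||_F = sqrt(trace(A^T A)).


||A||_F^2 = sum a_ij^2
= (-5)^2 + 2^2 + (-3)^2 + (-3)^2
= 25 + 4 + 9 + 9 = 47
||A||_F = sqrt(47) = 6.8557

6.8557


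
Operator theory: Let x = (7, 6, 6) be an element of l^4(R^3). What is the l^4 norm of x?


The l^4 norm = (sum |x_i|^4)^(1/4)
Sum of 4th powers = 2401 + 1296 + 1296 = 4993
||x||_4 = (4993)^(1/4) = 8.4060

8.4060


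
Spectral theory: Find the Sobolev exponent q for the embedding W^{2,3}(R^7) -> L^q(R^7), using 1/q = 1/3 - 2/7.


Using the Sobolev embedding formula: 1/q = 1/p - k/n
1/q = 1/3 - 2/7 = 1/21
q = 1/(1/21) = 21

21.0000


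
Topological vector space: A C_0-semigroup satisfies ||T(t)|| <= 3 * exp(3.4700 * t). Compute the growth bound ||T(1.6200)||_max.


||T(1.6200)|| <= 3 * exp(3.4700 * 1.6200)
= 3 * exp(5.6214)
= 3 * 276.2759
= 828.8277

828.8277


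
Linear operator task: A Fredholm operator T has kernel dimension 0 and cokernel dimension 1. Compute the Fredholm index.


The Fredholm index is defined as ind(T) = dim(ker T) - dim(coker T)
= 0 - 1
= -1

-1


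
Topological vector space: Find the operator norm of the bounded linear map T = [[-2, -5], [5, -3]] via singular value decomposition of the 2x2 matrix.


A^T A = [[29, -5], [-5, 34]]
trace(A^T A) = 63, det(A^T A) = 961
discriminant = 63^2 - 4*961 = 125
Largest eigenvalue of A^T A = (trace + sqrt(disc))/2 = 37.0902
||T|| = sqrt(37.0902) = 6.0902

6.0902


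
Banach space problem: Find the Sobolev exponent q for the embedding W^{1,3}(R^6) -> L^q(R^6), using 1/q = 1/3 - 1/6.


Using the Sobolev embedding formula: 1/q = 1/p - k/n
1/q = 1/3 - 1/6 = 1/6
q = 1/(1/6) = 6

6.0000


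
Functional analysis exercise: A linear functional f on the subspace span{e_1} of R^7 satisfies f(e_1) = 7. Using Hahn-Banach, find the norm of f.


The norm of f is given by ||f|| = sup_{||x||=1} |f(x)|.
On span{e_1}, ||e_1|| = 1, so ||f|| = |f(e_1)| / ||e_1||
= |7| / 1 = 7.0000

7.0000


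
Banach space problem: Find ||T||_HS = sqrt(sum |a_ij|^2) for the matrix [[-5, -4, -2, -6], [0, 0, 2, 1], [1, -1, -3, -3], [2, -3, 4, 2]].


The Hilbert-Schmidt norm is sqrt(sum of squares of all entries).
Sum of squares = (-5)^2 + (-4)^2 + (-2)^2 + (-6)^2 + 0^2 + 0^2 + 2^2 + 1^2 + 1^2 + (-1)^2 + (-3)^2 + (-3)^2 + 2^2 + (-3)^2 + 4^2 + 2^2
= 25 + 16 + 4 + 36 + 0 + 0 + 4 + 1 + 1 + 1 + 9 + 9 + 4 + 9 + 16 + 4 = 139
||T||_HS = sqrt(139) = 11.7898

11.7898


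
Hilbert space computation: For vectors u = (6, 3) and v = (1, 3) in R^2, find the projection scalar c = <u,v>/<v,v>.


Computing <u,v> = 6*1 + 3*3 = 15
Computing <v,v> = 1^2 + 3^2 = 10
Projection coefficient = 15/10 = 1.5000

1.5000


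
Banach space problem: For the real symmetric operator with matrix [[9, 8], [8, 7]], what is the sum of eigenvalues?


For a self-adjoint (symmetric) matrix, the eigenvalues are real.
The sum of eigenvalues equals the trace of the matrix.
trace = 9 + 7 = 16

16


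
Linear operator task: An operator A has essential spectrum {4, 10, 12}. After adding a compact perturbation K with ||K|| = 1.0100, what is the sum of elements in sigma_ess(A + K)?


By Weyl's theorem, the essential spectrum is invariant under compact perturbations.
sigma_ess(A + K) = sigma_ess(A) = {4, 10, 12}
Sum = 4 + 10 + 12 = 26

26


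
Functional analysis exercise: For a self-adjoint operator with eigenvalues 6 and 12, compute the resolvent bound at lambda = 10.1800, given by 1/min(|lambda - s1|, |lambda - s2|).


dist(10.1800, {6, 12}) = min(|10.1800 - 6|, |10.1800 - 12|)
= min(4.1800, 1.8200) = 1.8200
Resolvent bound = 1/1.8200 = 0.5495

0.5495


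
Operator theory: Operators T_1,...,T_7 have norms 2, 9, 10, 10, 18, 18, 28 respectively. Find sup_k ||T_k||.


By the Uniform Boundedness Principle, the supremum of norms is finite.
sup_k ||T_k|| = max(2, 9, 10, 10, 18, 18, 28) = 28

28


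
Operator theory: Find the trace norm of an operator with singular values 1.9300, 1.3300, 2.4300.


The nuclear norm is the sum of all singular values.
||T||_1 = 1.9300 + 1.3300 + 2.4300
= 5.6900

5.6900


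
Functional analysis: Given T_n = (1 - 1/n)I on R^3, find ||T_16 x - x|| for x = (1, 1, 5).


T_16 x - x = (1 - 1/16)x - x = -x/16
||x|| = sqrt(27) = 5.1962
||T_16 x - x|| = ||x||/16 = 5.1962/16 = 0.3248

0.3248


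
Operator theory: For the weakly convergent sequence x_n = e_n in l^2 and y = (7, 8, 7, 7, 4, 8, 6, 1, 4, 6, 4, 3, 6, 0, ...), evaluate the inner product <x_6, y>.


x_6 = e_6 is the standard basis vector with 1 in position 6.
<x_6, y> = y_6 = 8
As n -> infinity, <x_n, y> -> 0, confirming weak convergence of (x_n) to 0.

8


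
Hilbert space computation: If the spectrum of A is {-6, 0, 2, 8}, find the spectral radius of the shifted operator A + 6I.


Spectrum of A + 6I = {0, 6, 8, 14}
Spectral radius = max |lambda| over the shifted spectrum
= max(0, 6, 8, 14) = 14

14


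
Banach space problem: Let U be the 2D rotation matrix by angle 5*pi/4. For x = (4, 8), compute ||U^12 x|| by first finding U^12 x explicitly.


U is a rotation by theta = 5*pi/4
U^12 = rotation by 12*theta = 60*pi/4 = 4*pi/4 (mod 2*pi)
cos(4*pi/4) = -1.0000, sin(4*pi/4) = 0.0000
U^12 x = (-1.0000 * 4 - 0.0000 * 8, 0.0000 * 4 + -1.0000 * 8)
= (-4.0000, -8.0000)
||U^12 x|| = sqrt((-4.0000)^2 + (-8.0000)^2) = sqrt(80.0000) = 8.9443

8.9443


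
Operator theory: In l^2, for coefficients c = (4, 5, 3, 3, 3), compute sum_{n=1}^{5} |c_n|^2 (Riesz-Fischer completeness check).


sum |c_n|^2 = 4^2 + 5^2 + 3^2 + 3^2 + 3^2
= 16 + 25 + 9 + 9 + 9
= 68

68


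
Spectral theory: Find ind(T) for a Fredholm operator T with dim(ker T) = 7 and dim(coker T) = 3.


The Fredholm index is defined as ind(T) = dim(ker T) - dim(coker T)
= 7 - 3
= 4

4


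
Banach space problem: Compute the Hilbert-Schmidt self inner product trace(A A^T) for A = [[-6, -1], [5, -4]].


trace(A * A^T) = sum of squares of all entries
= (-6)^2 + (-1)^2 + 5^2 + (-4)^2
= 36 + 1 + 25 + 16
= 78

78


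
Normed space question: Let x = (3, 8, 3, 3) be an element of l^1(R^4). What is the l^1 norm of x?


The l^1 norm equals the sum of absolute values of all components.
||x||_1 = 3 + 8 + 3 + 3
= 17

17.0000


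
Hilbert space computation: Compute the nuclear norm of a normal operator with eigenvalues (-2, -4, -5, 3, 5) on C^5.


For a normal operator, singular values equal |eigenvalues|.
Trace norm = sum |lambda_i| = 2 + 4 + 5 + 3 + 5
= 19

19


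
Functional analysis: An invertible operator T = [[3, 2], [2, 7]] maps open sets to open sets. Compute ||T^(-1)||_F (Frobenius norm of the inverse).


det(T) = 3*7 - 2*2 = 17
T^(-1) = (1/17) * [[7, -2], [-2, 3]] = [[0.4118, -0.1176], [-0.1176, 0.1765]]
||T^(-1)||_F^2 = 0.4118^2 + (-0.1176)^2 + (-0.1176)^2 + 0.1765^2 = 0.2284
||T^(-1)||_F = sqrt(0.2284) = 0.4779

0.4779


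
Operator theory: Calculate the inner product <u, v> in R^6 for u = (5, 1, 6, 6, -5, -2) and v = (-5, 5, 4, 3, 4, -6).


Computing the standard inner product <u, v> = sum u_i * v_i
= 5*-5 + 1*5 + 6*4 + 6*3 + -5*4 + -2*-6
= -25 + 5 + 24 + 18 + -20 + 12
= 14

14


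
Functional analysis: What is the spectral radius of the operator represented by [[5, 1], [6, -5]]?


For a 2x2 matrix, eigenvalues satisfy lambda^2 - (trace)*lambda + det = 0
trace = 5 + -5 = 0
det = 5*-5 - 1*6 = -31
discriminant = 0^2 - 4*(-31) = 124
spectral radius = max |eigenvalue| = 5.5678

5.5678


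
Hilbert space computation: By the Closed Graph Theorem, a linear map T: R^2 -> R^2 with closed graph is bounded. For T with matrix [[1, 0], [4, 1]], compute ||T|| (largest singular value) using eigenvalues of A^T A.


A^T A = [[17, 4], [4, 1]]
trace(A^T A) = 18, det(A^T A) = 1
discriminant = 18^2 - 4*1 = 320
Largest eigenvalue of A^T A = (trace + sqrt(disc))/2 = 17.9443
||T|| = sqrt(17.9443) = 4.2361

4.2361


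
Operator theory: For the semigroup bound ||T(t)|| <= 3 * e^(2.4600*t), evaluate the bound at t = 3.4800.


||T(3.4800)|| <= 3 * exp(2.4600 * 3.4800)
= 3 * exp(8.5608)
= 3 * 5222.8578
= 15668.5734

15668.5734


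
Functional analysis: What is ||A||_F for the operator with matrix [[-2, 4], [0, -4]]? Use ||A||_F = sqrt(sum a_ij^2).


||A||_F^2 = sum a_ij^2
= (-2)^2 + 4^2 + 0^2 + (-4)^2
= 4 + 16 + 0 + 16 = 36
||A||_F = sqrt(36) = 6.0000

6.0000


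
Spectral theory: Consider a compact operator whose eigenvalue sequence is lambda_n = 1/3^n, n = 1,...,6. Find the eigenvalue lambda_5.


The eigenvalue formula gives lambda_5 = 1/3^5
= 1/243
= 0.0041

0.0041


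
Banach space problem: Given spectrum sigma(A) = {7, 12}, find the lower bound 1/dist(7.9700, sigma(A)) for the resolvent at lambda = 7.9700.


dist(7.9700, {7, 12}) = min(|7.9700 - 7|, |7.9700 - 12|)
= min(0.9700, 4.0300) = 0.9700
Resolvent bound = 1/0.9700 = 1.0309

1.0309


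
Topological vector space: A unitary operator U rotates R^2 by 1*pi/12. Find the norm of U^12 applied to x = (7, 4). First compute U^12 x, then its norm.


U is a rotation by theta = 1*pi/12
U^12 = rotation by 12*theta = 12*pi/12
cos(12*pi/12) = -1.0000, sin(12*pi/12) = 0.0000
U^12 x = (-1.0000 * 7 - 0.0000 * 4, 0.0000 * 7 + -1.0000 * 4)
= (-7.0000, -4.0000)
||U^12 x|| = sqrt((-7.0000)^2 + (-4.0000)^2) = sqrt(65.0000) = 8.0623

8.0623


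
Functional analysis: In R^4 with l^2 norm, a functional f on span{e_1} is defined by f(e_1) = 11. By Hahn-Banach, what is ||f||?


The norm of f is given by ||f|| = sup_{||x||=1} |f(x)|.
On span{e_1}, ||e_1|| = 1, so ||f|| = |f(e_1)| / ||e_1||
= |11| / 1 = 11.0000

11.0000


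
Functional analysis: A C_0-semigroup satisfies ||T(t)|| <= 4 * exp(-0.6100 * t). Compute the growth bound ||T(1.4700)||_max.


||T(1.4700)|| <= 4 * exp(-0.6100 * 1.4700)
= 4 * exp(-0.8967)
= 4 * 0.4079
= 1.6317

1.6317


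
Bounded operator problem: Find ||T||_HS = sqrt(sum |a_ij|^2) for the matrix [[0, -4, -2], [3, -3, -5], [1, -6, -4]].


The Hilbert-Schmidt norm is sqrt(sum of squares of all entries).
Sum of squares = 0^2 + (-4)^2 + (-2)^2 + 3^2 + (-3)^2 + (-5)^2 + 1^2 + (-6)^2 + (-4)^2
= 0 + 16 + 4 + 9 + 9 + 25 + 1 + 36 + 16 = 116
||T||_HS = sqrt(116) = 10.7703

10.7703


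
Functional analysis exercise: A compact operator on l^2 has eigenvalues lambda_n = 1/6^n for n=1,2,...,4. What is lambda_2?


The eigenvalue formula gives lambda_2 = 1/6^2
= 1/36
= 0.0278

0.0278


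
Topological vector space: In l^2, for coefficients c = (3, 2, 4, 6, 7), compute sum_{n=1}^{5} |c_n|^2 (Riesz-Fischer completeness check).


sum |c_n|^2 = 3^2 + 2^2 + 4^2 + 6^2 + 7^2
= 9 + 4 + 16 + 36 + 49
= 114

114


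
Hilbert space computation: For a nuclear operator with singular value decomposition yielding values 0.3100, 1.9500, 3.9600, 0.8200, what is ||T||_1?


The nuclear norm is the sum of all singular values.
||T||_1 = 0.3100 + 1.9500 + 3.9600 + 0.8200
= 7.0400

7.0400


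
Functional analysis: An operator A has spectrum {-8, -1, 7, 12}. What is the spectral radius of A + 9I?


Spectrum of A + 9I = {1, 8, 16, 21}
Spectral radius = max |lambda| over the shifted spectrum
= max(1, 8, 16, 21) = 21

21


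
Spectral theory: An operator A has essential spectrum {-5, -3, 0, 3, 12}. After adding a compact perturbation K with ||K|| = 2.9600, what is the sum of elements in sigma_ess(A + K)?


By Weyl's theorem, the essential spectrum is invariant under compact perturbations.
sigma_ess(A + K) = sigma_ess(A) = {-5, -3, 0, 3, 12}
Sum = -5 + -3 + 0 + 3 + 12 = 7

7


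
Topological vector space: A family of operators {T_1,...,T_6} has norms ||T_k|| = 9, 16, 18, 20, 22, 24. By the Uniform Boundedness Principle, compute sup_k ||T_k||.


By the Uniform Boundedness Principle, the supremum of norms is finite.
sup_k ||T_k|| = max(9, 16, 18, 20, 22, 24) = 24

24


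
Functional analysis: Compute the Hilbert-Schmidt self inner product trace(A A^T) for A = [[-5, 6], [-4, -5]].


trace(A * A^T) = sum of squares of all entries
= (-5)^2 + 6^2 + (-4)^2 + (-5)^2
= 25 + 36 + 16 + 25
= 102

102


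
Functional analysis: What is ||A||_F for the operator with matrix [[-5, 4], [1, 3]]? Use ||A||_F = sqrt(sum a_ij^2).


||A||_F^2 = sum a_ij^2
= (-5)^2 + 4^2 + 1^2 + 3^2
= 25 + 16 + 1 + 9 = 51
||A||_F = sqrt(51) = 7.1414

7.1414


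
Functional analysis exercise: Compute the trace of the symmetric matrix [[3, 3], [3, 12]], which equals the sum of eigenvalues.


For a self-adjoint (symmetric) matrix, the eigenvalues are real.
The sum of eigenvalues equals the trace of the matrix.
trace = 3 + 12 = 15

15


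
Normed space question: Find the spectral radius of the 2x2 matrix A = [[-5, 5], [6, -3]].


For a 2x2 matrix, eigenvalues satisfy lambda^2 - (trace)*lambda + det = 0
trace = -5 + -3 = -8
det = -5*-3 - 5*6 = -15
discriminant = (-8)^2 - 4*(-15) = 124
spectral radius = max |eigenvalue| = 9.5678

9.5678


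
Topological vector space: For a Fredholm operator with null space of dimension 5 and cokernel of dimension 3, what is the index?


The Fredholm index is defined as ind(T) = dim(ker T) - dim(coker T)
= 5 - 3
= 2

2


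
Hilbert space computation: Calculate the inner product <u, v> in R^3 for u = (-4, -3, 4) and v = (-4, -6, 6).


Computing the standard inner product <u, v> = sum u_i * v_i
= -4*-4 + -3*-6 + 4*6
= 16 + 18 + 24
= 58

58


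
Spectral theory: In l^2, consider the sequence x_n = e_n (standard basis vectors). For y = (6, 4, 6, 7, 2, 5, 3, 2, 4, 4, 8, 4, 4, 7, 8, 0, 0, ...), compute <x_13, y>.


x_13 = e_13 is the standard basis vector with 1 in position 13.
<x_13, y> = y_13 = 4
As n -> infinity, <x_n, y> -> 0, confirming weak convergence of (x_n) to 0.

4


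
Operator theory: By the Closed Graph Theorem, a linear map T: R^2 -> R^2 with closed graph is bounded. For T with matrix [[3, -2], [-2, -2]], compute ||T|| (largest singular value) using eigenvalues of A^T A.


A^T A = [[13, -2], [-2, 8]]
trace(A^T A) = 21, det(A^T A) = 100
discriminant = 21^2 - 4*100 = 41
Largest eigenvalue of A^T A = (trace + sqrt(disc))/2 = 13.7016
||T|| = sqrt(13.7016) = 3.7016

3.7016


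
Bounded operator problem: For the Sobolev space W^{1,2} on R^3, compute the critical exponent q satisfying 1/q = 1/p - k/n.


Using the Sobolev embedding formula: 1/q = 1/p - k/n
1/q = 1/2 - 1/3 = 1/6
q = 1/(1/6) = 6

6.0000


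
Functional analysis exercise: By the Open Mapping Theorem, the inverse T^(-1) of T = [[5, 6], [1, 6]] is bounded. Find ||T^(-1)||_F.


det(T) = 5*6 - 6*1 = 24
T^(-1) = (1/24) * [[6, -6], [-1, 5]] = [[0.2500, -0.2500], [-0.0417, 0.2083]]
||T^(-1)||_F^2 = 0.2500^2 + (-0.2500)^2 + (-0.0417)^2 + 0.2083^2 = 0.1701
||T^(-1)||_F = sqrt(0.1701) = 0.4125

0.4125


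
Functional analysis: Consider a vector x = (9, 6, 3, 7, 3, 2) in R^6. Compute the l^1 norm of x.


The l^1 norm equals the sum of absolute values of all components.
||x||_1 = 9 + 6 + 3 + 7 + 3 + 2
= 30

30.0000


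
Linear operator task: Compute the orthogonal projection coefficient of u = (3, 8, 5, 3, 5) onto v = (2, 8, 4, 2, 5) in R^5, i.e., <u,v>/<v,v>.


Computing <u,v> = 3*2 + 8*8 + 5*4 + 3*2 + 5*5 = 121
Computing <v,v> = 2^2 + 8^2 + 4^2 + 2^2 + 5^2 = 113
Projection coefficient = 121/113 = 1.0708

1.0708


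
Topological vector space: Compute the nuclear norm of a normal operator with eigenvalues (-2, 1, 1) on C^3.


For a normal operator, singular values equal |eigenvalues|.
Trace norm = sum |lambda_i| = 2 + 1 + 1
= 4

4


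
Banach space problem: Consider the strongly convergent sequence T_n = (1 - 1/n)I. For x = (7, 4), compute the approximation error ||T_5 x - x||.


T_5 x - x = (1 - 1/5)x - x = -x/5
||x|| = sqrt(65) = 8.0623
||T_5 x - x|| = ||x||/5 = 8.0623/5 = 1.6125

1.6125


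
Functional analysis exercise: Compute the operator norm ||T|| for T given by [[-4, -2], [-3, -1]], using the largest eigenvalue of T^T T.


A^T A = [[25, 11], [11, 5]]
trace(A^T A) = 30, det(A^T A) = 4
discriminant = 30^2 - 4*4 = 884
Largest eigenvalue of A^T A = (trace + sqrt(disc))/2 = 29.8661
||T|| = sqrt(29.8661) = 5.4650

5.4650


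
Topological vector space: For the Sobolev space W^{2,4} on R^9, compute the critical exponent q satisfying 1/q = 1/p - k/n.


Using the Sobolev embedding formula: 1/q = 1/p - k/n
1/q = 1/4 - 2/9 = 1/36
q = 1/(1/36) = 36

36.0000


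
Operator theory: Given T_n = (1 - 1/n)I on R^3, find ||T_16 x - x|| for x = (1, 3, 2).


T_16 x - x = (1 - 1/16)x - x = -x/16
||x|| = sqrt(14) = 3.7417
||T_16 x - x|| = ||x||/16 = 3.7417/16 = 0.2339

0.2339


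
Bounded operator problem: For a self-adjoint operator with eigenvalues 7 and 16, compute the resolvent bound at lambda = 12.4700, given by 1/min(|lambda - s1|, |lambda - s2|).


dist(12.4700, {7, 16}) = min(|12.4700 - 7|, |12.4700 - 16|)
= min(5.4700, 3.5300) = 3.5300
Resolvent bound = 1/3.5300 = 0.2833

0.2833


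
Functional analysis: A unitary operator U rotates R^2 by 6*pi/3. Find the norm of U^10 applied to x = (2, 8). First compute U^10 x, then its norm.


U is a rotation by theta = 6*pi/3
U^10 = rotation by 10*theta = 60*pi/3 = 0*pi/3 (mod 2*pi)
cos(0*pi/3) = 1.0000, sin(0*pi/3) = 0.0000
U^10 x = (1.0000 * 2 - 0.0000 * 8, 0.0000 * 2 + 1.0000 * 8)
= (2.0000, 8.0000)
||U^10 x|| = sqrt(2.0000^2 + 8.0000^2) = sqrt(68.0000) = 8.2462

8.2462


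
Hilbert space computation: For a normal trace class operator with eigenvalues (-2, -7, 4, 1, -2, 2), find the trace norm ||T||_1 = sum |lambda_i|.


For a normal operator, singular values equal |eigenvalues|.
Trace norm = sum |lambda_i| = 2 + 7 + 4 + 1 + 2 + 2
= 18

18


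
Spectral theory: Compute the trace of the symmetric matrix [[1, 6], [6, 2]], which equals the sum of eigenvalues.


For a self-adjoint (symmetric) matrix, the eigenvalues are real.
The sum of eigenvalues equals the trace of the matrix.
trace = 1 + 2 = 3

3


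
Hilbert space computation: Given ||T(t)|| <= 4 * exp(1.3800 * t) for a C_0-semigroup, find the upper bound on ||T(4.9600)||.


||T(4.9600)|| <= 4 * exp(1.3800 * 4.9600)
= 4 * exp(6.8448)
= 4 * 938.9855
= 3755.9419

3755.9419


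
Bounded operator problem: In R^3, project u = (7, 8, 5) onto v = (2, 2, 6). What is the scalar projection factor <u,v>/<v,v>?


Computing <u,v> = 7*2 + 8*2 + 5*6 = 60
Computing <v,v> = 2^2 + 2^2 + 6^2 = 44
Projection coefficient = 60/44 = 1.3636

1.3636


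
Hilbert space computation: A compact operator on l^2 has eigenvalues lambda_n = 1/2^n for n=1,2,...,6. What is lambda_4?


The eigenvalue formula gives lambda_4 = 1/2^4
= 1/16
= 0.0625

0.0625


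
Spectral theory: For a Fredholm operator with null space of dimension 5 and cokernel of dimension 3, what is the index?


The Fredholm index is defined as ind(T) = dim(ker T) - dim(coker T)
= 5 - 3
= 2

2


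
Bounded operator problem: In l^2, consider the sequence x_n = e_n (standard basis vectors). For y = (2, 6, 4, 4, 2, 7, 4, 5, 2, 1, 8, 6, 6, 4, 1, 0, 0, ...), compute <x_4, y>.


x_4 = e_4 is the standard basis vector with 1 in position 4.
<x_4, y> = y_4 = 4
As n -> infinity, <x_n, y> -> 0, confirming weak convergence of (x_n) to 0.

4


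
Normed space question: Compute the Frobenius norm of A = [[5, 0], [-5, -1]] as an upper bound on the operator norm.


||A||_F^2 = sum a_ij^2
= 5^2 + 0^2 + (-5)^2 + (-1)^2
= 25 + 0 + 25 + 1 = 51
||A||_F = sqrt(51) = 7.1414

7.1414


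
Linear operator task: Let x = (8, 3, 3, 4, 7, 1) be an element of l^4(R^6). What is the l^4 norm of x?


The l^4 norm = (sum |x_i|^4)^(1/4)
Sum of 4th powers = 4096 + 81 + 81 + 256 + 2401 + 1 = 6916
||x||_4 = (6916)^(1/4) = 9.1193

9.1193


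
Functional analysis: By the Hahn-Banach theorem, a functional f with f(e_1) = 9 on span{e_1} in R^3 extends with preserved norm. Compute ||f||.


The norm of f is given by ||f|| = sup_{||x||=1} |f(x)|.
On span{e_1}, ||e_1|| = 1, so ||f|| = |f(e_1)| / ||e_1||
= |9| / 1 = 9.0000

9.0000


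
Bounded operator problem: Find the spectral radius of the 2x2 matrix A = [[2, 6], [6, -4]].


For a 2x2 matrix, eigenvalues satisfy lambda^2 - (trace)*lambda + det = 0
trace = 2 + -4 = -2
det = 2*-4 - 6*6 = -44
discriminant = (-2)^2 - 4*(-44) = 180
spectral radius = max |eigenvalue| = 7.7082

7.7082


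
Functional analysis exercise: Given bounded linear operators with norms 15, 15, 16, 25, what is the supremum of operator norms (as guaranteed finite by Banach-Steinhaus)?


By the Uniform Boundedness Principle, the supremum of norms is finite.
sup_k ||T_k|| = max(15, 15, 16, 25) = 25

25


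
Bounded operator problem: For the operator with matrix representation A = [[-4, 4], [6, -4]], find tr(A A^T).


trace(A * A^T) = sum of squares of all entries
= (-4)^2 + 4^2 + 6^2 + (-4)^2
= 16 + 16 + 36 + 16
= 84

84


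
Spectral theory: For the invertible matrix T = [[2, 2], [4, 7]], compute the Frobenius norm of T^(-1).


det(T) = 2*7 - 2*4 = 6
T^(-1) = (1/6) * [[7, -2], [-4, 2]] = [[1.1667, -0.3333], [-0.6667, 0.3333]]
||T^(-1)||_F^2 = 1.1667^2 + (-0.3333)^2 + (-0.6667)^2 + 0.3333^2 = 2.0278
||T^(-1)||_F = sqrt(2.0278) = 1.4240

1.4240


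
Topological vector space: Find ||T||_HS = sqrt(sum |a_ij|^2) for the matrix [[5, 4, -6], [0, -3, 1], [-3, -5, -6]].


The Hilbert-Schmidt norm is sqrt(sum of squares of all entries).
Sum of squares = 5^2 + 4^2 + (-6)^2 + 0^2 + (-3)^2 + 1^2 + (-3)^2 + (-5)^2 + (-6)^2
= 25 + 16 + 36 + 0 + 9 + 1 + 9 + 25 + 36 = 157
||T||_HS = sqrt(157) = 12.5300

12.5300


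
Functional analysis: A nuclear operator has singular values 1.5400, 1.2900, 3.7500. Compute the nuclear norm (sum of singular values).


The nuclear norm is the sum of all singular values.
||T||_1 = 1.5400 + 1.2900 + 3.7500
= 6.5800

6.5800


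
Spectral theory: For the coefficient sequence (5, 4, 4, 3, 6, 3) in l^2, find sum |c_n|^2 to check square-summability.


sum |c_n|^2 = 5^2 + 4^2 + 4^2 + 3^2 + 6^2 + 3^2
= 25 + 16 + 16 + 9 + 36 + 9
= 111

111


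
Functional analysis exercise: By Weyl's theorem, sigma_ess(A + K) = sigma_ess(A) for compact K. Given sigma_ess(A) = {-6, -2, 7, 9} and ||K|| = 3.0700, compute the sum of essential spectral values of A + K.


By Weyl's theorem, the essential spectrum is invariant under compact perturbations.
sigma_ess(A + K) = sigma_ess(A) = {-6, -2, 7, 9}
Sum = -6 + -2 + 7 + 9 = 8

8


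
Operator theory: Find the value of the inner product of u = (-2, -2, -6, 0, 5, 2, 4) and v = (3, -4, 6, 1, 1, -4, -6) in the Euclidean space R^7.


Computing the standard inner product <u, v> = sum u_i * v_i
= -2*3 + -2*-4 + -6*6 + 0*1 + 5*1 + 2*-4 + 4*-6
= -6 + 8 + -36 + 0 + 5 + -8 + -24
= -61

-61


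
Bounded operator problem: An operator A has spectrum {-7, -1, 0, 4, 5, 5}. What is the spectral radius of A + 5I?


Spectrum of A + 5I = {-2, 4, 5, 9, 10, 10}
Spectral radius = max |lambda| over the shifted spectrum
= max(2, 4, 5, 9, 10, 10) = 10

10


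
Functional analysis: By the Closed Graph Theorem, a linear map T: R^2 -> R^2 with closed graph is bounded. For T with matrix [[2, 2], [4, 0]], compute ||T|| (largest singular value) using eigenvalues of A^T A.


A^T A = [[20, 4], [4, 4]]
trace(A^T A) = 24, det(A^T A) = 64
discriminant = 24^2 - 4*64 = 320
Largest eigenvalue of A^T A = (trace + sqrt(disc))/2 = 20.9443
||T|| = sqrt(20.9443) = 4.5765

4.5765


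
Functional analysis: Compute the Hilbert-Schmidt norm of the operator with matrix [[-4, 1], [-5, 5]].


The Hilbert-Schmidt norm is sqrt(sum of squares of all entries).
Sum of squares = (-4)^2 + 1^2 + (-5)^2 + 5^2
= 16 + 1 + 25 + 25 = 67
||T||_HS = sqrt(67) = 8.1854

8.1854


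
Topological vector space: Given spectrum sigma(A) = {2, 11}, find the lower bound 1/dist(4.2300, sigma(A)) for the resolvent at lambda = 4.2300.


dist(4.2300, {2, 11}) = min(|4.2300 - 2|, |4.2300 - 11|)
= min(2.2300, 6.7700) = 2.2300
Resolvent bound = 1/2.2300 = 0.4484

0.4484


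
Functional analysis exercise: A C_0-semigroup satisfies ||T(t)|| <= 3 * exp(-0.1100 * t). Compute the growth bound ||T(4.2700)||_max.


||T(4.2700)|| <= 3 * exp(-0.1100 * 4.2700)
= 3 * exp(-0.4697)
= 3 * 0.6252
= 1.8756

1.8756


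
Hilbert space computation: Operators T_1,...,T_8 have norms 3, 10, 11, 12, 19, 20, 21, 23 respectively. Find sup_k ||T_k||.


By the Uniform Boundedness Principle, the supremum of norms is finite.
sup_k ||T_k|| = max(3, 10, 11, 12, 19, 20, 21, 23) = 23

23


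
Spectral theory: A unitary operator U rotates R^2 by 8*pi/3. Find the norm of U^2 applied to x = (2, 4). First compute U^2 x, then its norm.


U is a rotation by theta = 8*pi/3
U^2 = rotation by 2*theta = 16*pi/3 = 4*pi/3 (mod 2*pi)
cos(4*pi/3) = -0.5000, sin(4*pi/3) = -0.8660
U^2 x = (-0.5000 * 2 - -0.8660 * 4, -0.8660 * 2 + -0.5000 * 4)
= (2.4641, -3.7321)
||U^2 x|| = sqrt(2.4641^2 + (-3.7321)^2) = sqrt(20.0000) = 4.4721

4.4721


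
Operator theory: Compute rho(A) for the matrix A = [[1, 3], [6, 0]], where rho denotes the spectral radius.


For a 2x2 matrix, eigenvalues satisfy lambda^2 - (trace)*lambda + det = 0
trace = 1 + 0 = 1
det = 1*0 - 3*6 = -18
discriminant = 1^2 - 4*(-18) = 73
spectral radius = max |eigenvalue| = 4.7720

4.7720


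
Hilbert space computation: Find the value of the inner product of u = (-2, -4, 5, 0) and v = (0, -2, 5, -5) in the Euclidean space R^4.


Computing the standard inner product <u, v> = sum u_i * v_i
= -2*0 + -4*-2 + 5*5 + 0*-5
= 0 + 8 + 25 + 0
= 33

33


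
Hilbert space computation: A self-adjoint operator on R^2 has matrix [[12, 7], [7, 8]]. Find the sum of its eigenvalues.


For a self-adjoint (symmetric) matrix, the eigenvalues are real.
The sum of eigenvalues equals the trace of the matrix.
trace = 12 + 8 = 20

20


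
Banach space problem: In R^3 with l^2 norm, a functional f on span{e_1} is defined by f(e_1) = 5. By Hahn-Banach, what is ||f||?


The norm of f is given by ||f|| = sup_{||x||=1} |f(x)|.
On span{e_1}, ||e_1|| = 1, so ||f|| = |f(e_1)| / ||e_1||
= |5| / 1 = 5.0000

5.0000


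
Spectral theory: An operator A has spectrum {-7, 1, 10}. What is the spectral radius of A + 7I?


Spectrum of A + 7I = {0, 8, 17}
Spectral radius = max |lambda| over the shifted spectrum
= max(0, 8, 17) = 17

17


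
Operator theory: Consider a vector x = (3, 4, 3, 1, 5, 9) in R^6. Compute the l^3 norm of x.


The l^3 norm = (sum |x_i|^3)^(1/3)
Sum of 3th powers = 27 + 64 + 27 + 1 + 125 + 729 = 973
||x||_3 = (973)^(1/3) = 9.9092

9.9092


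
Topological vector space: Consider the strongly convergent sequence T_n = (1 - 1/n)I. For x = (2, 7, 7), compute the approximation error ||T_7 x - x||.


T_7 x - x = (1 - 1/7)x - x = -x/7
||x|| = sqrt(102) = 10.0995
||T_7 x - x|| = ||x||/7 = 10.0995/7 = 1.4428

1.4428


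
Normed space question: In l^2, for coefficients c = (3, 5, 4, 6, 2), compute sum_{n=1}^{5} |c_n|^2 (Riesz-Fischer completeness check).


sum |c_n|^2 = 3^2 + 5^2 + 4^2 + 6^2 + 2^2
= 9 + 25 + 16 + 36 + 4
= 90

90


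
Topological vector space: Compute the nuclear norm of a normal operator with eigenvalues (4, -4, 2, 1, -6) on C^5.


For a normal operator, singular values equal |eigenvalues|.
Trace norm = sum |lambda_i| = 4 + 4 + 2 + 1 + 6
= 17

17


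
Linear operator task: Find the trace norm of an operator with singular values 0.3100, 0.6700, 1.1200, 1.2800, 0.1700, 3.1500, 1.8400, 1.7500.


The nuclear norm is the sum of all singular values.
||T||_1 = 0.3100 + 0.6700 + 1.1200 + 1.2800 + 0.1700 + 3.1500 + 1.8400 + 1.7500
= 10.2900

10.2900


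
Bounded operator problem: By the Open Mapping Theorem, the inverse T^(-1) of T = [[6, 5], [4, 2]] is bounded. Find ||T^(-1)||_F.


det(T) = 6*2 - 5*4 = -8
T^(-1) = (1/-8) * [[2, -5], [-4, 6]] = [[-0.2500, 0.6250], [0.5000, -0.7500]]
||T^(-1)||_F^2 = (-0.2500)^2 + 0.6250^2 + 0.5000^2 + (-0.7500)^2 = 1.2656
||T^(-1)||_F = sqrt(1.2656) = 1.1250

1.1250


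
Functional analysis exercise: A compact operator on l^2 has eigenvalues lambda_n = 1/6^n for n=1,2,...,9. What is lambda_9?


The eigenvalue formula gives lambda_9 = 1/6^9
= 1/10077696
= 9.9229e-08

9.9229e-08


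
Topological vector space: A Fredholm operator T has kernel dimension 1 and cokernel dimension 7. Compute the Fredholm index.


The Fredholm index is defined as ind(T) = dim(ker T) - dim(coker T)
= 1 - 7
= -6

-6


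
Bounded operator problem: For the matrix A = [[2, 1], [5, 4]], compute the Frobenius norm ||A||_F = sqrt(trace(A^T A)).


||A||_F^2 = sum a_ij^2
= 2^2 + 1^2 + 5^2 + 4^2
= 4 + 1 + 25 + 16 = 46
||A||_F = sqrt(46) = 6.7823

6.7823


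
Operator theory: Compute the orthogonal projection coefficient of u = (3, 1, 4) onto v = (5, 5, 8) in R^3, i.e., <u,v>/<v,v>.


Computing <u,v> = 3*5 + 1*5 + 4*8 = 52
Computing <v,v> = 5^2 + 5^2 + 8^2 = 114
Projection coefficient = 52/114 = 0.4561

0.4561


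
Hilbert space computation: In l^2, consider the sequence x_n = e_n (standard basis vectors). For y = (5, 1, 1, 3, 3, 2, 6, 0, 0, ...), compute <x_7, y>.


x_7 = e_7 is the standard basis vector with 1 in position 7.
<x_7, y> = y_7 = 6
As n -> infinity, <x_n, y> -> 0, confirming weak convergence of (x_n) to 0.

6


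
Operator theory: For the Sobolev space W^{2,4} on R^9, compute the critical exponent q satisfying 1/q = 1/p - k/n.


Using the Sobolev embedding formula: 1/q = 1/p - k/n
1/q = 1/4 - 2/9 = 1/36
q = 1/(1/36) = 36

36.0000


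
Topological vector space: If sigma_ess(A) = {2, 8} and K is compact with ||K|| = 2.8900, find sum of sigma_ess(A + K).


By Weyl's theorem, the essential spectrum is invariant under compact perturbations.
sigma_ess(A + K) = sigma_ess(A) = {2, 8}
Sum = 2 + 8 = 10

10


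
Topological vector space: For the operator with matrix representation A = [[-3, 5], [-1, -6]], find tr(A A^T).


trace(A * A^T) = sum of squares of all entries
= (-3)^2 + 5^2 + (-1)^2 + (-6)^2
= 9 + 25 + 1 + 36
= 71

71


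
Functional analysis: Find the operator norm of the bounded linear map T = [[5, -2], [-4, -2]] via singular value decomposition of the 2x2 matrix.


A^T A = [[41, -2], [-2, 8]]
trace(A^T A) = 49, det(A^T A) = 324
discriminant = 49^2 - 4*324 = 1105
Largest eigenvalue of A^T A = (trace + sqrt(disc))/2 = 41.1208
||T|| = sqrt(41.1208) = 6.4125

6.4125


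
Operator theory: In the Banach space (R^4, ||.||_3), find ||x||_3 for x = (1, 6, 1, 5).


The l^3 norm = (sum |x_i|^3)^(1/3)
Sum of 3th powers = 1 + 216 + 1 + 125 = 343
||x||_3 = (343)^(1/3) = 7.0000

7.0000


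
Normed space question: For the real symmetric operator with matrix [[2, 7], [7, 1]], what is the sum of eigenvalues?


For a self-adjoint (symmetric) matrix, the eigenvalues are real.
The sum of eigenvalues equals the trace of the matrix.
trace = 2 + 1 = 3

3


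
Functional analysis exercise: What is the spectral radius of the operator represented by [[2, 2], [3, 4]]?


For a 2x2 matrix, eigenvalues satisfy lambda^2 - (trace)*lambda + det = 0
trace = 2 + 4 = 6
det = 2*4 - 2*3 = 2
discriminant = 6^2 - 4*(2) = 28
spectral radius = max |eigenvalue| = 5.6458

5.6458


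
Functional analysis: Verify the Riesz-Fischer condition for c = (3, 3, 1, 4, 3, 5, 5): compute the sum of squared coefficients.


sum |c_n|^2 = 3^2 + 3^2 + 1^2 + 4^2 + 3^2 + 5^2 + 5^2
= 9 + 9 + 1 + 16 + 9 + 25 + 25
= 94

94


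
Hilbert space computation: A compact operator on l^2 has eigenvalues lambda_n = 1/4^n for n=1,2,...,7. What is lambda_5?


The eigenvalue formula gives lambda_5 = 1/4^5
= 1/1024
= 9.7656e-04

9.7656e-04


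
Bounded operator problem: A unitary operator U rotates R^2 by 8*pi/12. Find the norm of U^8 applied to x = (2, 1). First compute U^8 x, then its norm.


U is a rotation by theta = 8*pi/12
U^8 = rotation by 8*theta = 64*pi/12 = 16*pi/12 (mod 2*pi)
cos(16*pi/12) = -0.5000, sin(16*pi/12) = -0.8660
U^8 x = (-0.5000 * 2 - -0.8660 * 1, -0.8660 * 2 + -0.5000 * 1)
= (-0.1340, -2.2321)
||U^8 x|| = sqrt((-0.1340)^2 + (-2.2321)^2) = sqrt(5.0000) = 2.2361

2.2361


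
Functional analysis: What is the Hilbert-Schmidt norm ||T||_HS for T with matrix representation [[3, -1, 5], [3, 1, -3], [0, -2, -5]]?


The Hilbert-Schmidt norm is sqrt(sum of squares of all entries).
Sum of squares = 3^2 + (-1)^2 + 5^2 + 3^2 + 1^2 + (-3)^2 + 0^2 + (-2)^2 + (-5)^2
= 9 + 1 + 25 + 9 + 1 + 9 + 0 + 4 + 25 = 83
||T||_HS = sqrt(83) = 9.1104

9.1104


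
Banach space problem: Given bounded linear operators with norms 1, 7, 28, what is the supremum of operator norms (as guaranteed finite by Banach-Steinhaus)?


By the Uniform Boundedness Principle, the supremum of norms is finite.
sup_k ||T_k|| = max(1, 7, 28) = 28

28


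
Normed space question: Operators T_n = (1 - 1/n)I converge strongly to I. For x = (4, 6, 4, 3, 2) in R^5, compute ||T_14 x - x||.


T_14 x - x = (1 - 1/14)x - x = -x/14
||x|| = sqrt(81) = 9.0000
||T_14 x - x|| = ||x||/14 = 9.0000/14 = 0.6429

0.6429


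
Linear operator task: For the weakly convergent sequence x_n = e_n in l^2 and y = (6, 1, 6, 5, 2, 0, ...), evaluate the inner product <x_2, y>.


x_2 = e_2 is the standard basis vector with 1 in position 2.
<x_2, y> = y_2 = 1
As n -> infinity, <x_n, y> -> 0, confirming weak convergence of (x_n) to 0.

1


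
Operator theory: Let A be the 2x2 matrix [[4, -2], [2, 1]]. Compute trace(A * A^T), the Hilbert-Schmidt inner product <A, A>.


trace(A * A^T) = sum of squares of all entries
= 4^2 + (-2)^2 + 2^2 + 1^2
= 16 + 4 + 4 + 1
= 25

25


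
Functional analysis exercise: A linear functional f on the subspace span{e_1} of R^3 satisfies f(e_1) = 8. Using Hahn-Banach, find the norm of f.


The norm of f is given by ||f|| = sup_{||x||=1} |f(x)|.
On span{e_1}, ||e_1|| = 1, so ||f|| = |f(e_1)| / ||e_1||
= |8| / 1 = 8.0000

8.0000


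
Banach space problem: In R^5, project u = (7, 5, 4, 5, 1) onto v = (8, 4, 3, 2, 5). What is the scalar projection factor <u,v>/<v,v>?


Computing <u,v> = 7*8 + 5*4 + 4*3 + 5*2 + 1*5 = 103
Computing <v,v> = 8^2 + 4^2 + 3^2 + 2^2 + 5^2 = 118
Projection coefficient = 103/118 = 0.8729

0.8729


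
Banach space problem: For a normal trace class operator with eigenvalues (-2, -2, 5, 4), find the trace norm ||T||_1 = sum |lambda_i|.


For a normal operator, singular values equal |eigenvalues|.
Trace norm = sum |lambda_i| = 2 + 2 + 5 + 4
= 13

13


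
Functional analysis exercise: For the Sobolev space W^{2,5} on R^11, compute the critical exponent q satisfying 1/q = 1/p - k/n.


Using the Sobolev embedding formula: 1/q = 1/p - k/n
1/q = 1/5 - 2/11 = 1/55
q = 1/(1/55) = 55

55.0000


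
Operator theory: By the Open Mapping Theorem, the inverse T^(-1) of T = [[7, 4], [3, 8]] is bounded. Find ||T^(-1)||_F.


det(T) = 7*8 - 4*3 = 44
T^(-1) = (1/44) * [[8, -4], [-3, 7]] = [[0.1818, -0.0909], [-0.0682, 0.1591]]
||T^(-1)||_F^2 = 0.1818^2 + (-0.0909)^2 + (-0.0682)^2 + 0.1591^2 = 0.0713
||T^(-1)||_F = sqrt(0.0713) = 0.2670

0.2670


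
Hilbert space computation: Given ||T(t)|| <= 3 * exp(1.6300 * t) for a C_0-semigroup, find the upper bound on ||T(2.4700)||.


||T(2.4700)|| <= 3 * exp(1.6300 * 2.4700)
= 3 * exp(4.0261)
= 3 * 56.0419
= 168.1258

168.1258


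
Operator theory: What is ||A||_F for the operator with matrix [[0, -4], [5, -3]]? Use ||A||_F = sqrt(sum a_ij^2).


||A||_F^2 = sum a_ij^2
= 0^2 + (-4)^2 + 5^2 + (-3)^2
= 0 + 16 + 25 + 9 = 50
||A||_F = sqrt(50) = 7.0711

7.0711


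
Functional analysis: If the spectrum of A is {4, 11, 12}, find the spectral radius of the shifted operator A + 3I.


Spectrum of A + 3I = {7, 14, 15}
Spectral radius = max |lambda| over the shifted spectrum
= max(7, 14, 15) = 15

15


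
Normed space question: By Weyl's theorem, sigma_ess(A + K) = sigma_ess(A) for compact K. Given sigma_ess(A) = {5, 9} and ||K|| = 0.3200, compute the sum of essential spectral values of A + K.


By Weyl's theorem, the essential spectrum is invariant under compact perturbations.
sigma_ess(A + K) = sigma_ess(A) = {5, 9}
Sum = 5 + 9 = 14

14


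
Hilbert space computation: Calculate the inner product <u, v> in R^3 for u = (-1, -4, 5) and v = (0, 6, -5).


Computing the standard inner product <u, v> = sum u_i * v_i
= -1*0 + -4*6 + 5*-5
= 0 + -24 + -25
= -49

-49


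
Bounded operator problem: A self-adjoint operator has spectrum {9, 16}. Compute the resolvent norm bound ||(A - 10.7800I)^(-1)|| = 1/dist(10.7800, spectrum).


dist(10.7800, {9, 16}) = min(|10.7800 - 9|, |10.7800 - 16|)
= min(1.7800, 5.2200) = 1.7800
Resolvent bound = 1/1.7800 = 0.5618

0.5618
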